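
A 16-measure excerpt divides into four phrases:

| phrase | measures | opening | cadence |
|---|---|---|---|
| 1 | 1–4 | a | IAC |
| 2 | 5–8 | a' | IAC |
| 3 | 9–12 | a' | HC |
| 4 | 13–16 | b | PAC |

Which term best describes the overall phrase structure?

Four phrases in two halves: the first half (bars 1–8) ends with an imperfect authentic cadence, the second (bars 9-16) with a perfect authentic cadence — a large antecedent–consequent pair, i.e. a double period.
Phrase 3 begins with the same material as phrase 1, making it parallel.

parallel double period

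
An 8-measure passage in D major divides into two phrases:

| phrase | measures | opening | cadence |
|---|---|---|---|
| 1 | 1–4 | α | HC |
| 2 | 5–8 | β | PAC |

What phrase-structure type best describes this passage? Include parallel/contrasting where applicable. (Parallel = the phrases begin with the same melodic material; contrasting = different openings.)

Phrase 1 ends with a half cadence (weaker) and phrase 2 with a perfect authentic cadence (stronger): antecedent + consequent = a period.
The two phrases open with different material (α / β), so the period is contrasting.

contrasting period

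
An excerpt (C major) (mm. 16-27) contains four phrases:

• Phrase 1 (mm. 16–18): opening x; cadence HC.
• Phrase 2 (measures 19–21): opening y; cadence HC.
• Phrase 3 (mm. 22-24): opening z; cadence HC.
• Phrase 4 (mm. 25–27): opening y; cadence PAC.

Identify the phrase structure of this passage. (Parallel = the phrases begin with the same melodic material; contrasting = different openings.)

Four phrases in two halves: the first half (bars 16-21) ends with a half cadence, the second (bars 22-27) with a perfect authentic cadence — a large antecedent–consequent pair, i.e. a double period.
Phrase 3 begins with different material from phrase 1, making it contrasting.

contrasting double period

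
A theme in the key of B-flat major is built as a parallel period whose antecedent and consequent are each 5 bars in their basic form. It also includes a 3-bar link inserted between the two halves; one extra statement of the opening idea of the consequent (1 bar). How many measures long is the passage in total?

Basic parallel period: 5 + 5 = 10 bars.
10 (basic form) + 3 (link) + 1 (extra statement) = 14.

14 measures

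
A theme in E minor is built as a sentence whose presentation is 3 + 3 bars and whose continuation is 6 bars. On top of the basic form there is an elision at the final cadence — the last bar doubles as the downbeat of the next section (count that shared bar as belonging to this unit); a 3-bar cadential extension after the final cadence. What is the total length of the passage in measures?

15 measures

Basic sentence: 3 + 3 + 6 = 12 bars.
12 (basic form) + 3 (cadential extension) = 15.
The elision shares a bar with the next section but does not change this unit's count.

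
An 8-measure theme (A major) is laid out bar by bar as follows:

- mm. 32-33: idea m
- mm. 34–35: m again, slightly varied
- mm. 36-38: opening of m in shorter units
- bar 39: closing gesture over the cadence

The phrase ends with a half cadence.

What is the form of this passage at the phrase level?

Basic idea (bars 32-33) + its repetition (mm. 34-35) form the presentation; fragmentation and cadence (mm. 36–39) form the continuation — the 8-bar whole is a sentence.

sentence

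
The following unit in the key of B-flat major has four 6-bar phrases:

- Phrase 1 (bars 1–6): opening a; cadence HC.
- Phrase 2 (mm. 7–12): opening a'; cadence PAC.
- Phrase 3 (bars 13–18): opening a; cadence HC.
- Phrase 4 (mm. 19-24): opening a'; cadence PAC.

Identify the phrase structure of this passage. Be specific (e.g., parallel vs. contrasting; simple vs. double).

The cadence pattern HC–PAC–HC–PAC is weak–strong twice, and phrases 3–4 restate phrases 1–2: a period heard twice, not a double period (which would end weakly at phrase 2).

repeated period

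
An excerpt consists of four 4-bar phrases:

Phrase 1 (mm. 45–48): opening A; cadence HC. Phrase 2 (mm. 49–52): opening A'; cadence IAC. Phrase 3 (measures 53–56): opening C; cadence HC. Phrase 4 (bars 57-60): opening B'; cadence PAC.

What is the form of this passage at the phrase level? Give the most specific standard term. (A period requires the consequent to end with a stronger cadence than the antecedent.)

Four phrases in two halves: the first half (mm. 45-52) ends with an imperfect authentic cadence, the second (measures 53–60) with a perfect authentic cadence — a large antecedent–consequent pair, i.e. a double period.
Phrase 3 begins with different material from phrase 1, making it contrasting.

contrasting double period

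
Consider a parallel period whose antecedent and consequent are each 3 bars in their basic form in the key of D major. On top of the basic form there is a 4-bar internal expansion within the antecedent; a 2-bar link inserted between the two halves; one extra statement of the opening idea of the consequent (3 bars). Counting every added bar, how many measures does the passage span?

15 measures

Basic parallel period: 3 + 3 = 6 bars.
6 (basic form) + 4 (internal expansion) + 2 (link) + 3 (extra statement) = 15.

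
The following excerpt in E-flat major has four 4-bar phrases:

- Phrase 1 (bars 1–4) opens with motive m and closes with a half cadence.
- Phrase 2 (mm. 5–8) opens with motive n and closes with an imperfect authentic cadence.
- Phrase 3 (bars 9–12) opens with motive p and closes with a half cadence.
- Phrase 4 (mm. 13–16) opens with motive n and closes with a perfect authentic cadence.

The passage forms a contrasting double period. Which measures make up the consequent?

In a double period the first pair of phrases (ending imperfect authentic cadence) is the large antecedent and the second pair (ending perfect authentic cadence) is the large consequent; the consequent is measures 9–16.

measures 9–16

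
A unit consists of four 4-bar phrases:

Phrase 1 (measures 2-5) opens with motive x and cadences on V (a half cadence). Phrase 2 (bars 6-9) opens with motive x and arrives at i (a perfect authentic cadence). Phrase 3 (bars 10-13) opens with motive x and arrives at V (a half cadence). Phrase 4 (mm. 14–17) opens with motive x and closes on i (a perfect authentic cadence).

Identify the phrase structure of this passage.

repeated period

The cadence pattern HC–PAC–HC–PAC is weak–strong twice, and phrases 3–4 restate phrases 1–2: a period heard twice, not a double period (which would end weakly at phrase 2).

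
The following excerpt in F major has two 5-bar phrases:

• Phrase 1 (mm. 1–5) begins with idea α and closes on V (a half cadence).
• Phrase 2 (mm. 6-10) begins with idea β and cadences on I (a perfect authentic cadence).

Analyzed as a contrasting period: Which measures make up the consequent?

measures 6–10

The antecedent is the phrase ending with the weaker cadence (half cadence, phrase 1) and the consequent the one ending more conclusively (perfect authentic cadence, phrase 2); the consequent is mm. 6–10.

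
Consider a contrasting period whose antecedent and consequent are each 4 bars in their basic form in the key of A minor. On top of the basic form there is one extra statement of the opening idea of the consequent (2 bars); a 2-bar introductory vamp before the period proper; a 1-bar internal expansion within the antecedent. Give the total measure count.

Basic contrasting period: 4 + 4 = 8 bars.
8 (basic form) + 2 (extra statement) + 2 (introduction) + 1 (internal expansion) = 13.

13 measures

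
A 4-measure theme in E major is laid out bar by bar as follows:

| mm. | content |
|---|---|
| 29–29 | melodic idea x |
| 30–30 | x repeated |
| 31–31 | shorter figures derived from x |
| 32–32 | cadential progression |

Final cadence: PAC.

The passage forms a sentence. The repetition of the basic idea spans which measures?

measures 30–30

The presentation of a sentence is the basic idea (bar 29) plus its repetition (bar 30); the repetition of the basic idea is therefore measure 30.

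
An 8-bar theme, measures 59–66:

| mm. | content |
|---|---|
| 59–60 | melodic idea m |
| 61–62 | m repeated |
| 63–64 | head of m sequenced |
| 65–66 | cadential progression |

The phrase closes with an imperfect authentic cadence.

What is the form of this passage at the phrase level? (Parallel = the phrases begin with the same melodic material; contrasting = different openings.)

Basic idea (mm. 59-60) + its repetition (bars 61-62) form the presentation; fragmentation and cadence (bars 63–66) form the continuation — the 8-bar whole is a sentence.

sentence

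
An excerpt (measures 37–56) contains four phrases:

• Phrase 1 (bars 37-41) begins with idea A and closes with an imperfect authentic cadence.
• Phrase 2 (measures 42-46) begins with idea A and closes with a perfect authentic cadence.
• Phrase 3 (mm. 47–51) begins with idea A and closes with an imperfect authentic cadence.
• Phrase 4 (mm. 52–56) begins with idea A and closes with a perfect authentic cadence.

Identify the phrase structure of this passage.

repeated period

The cadence pattern IAC–PAC–IAC–PAC is weak–strong twice, and phrases 3–4 restate phrases 1–2: a period heard twice, not a double period (which would end weakly at phrase 2).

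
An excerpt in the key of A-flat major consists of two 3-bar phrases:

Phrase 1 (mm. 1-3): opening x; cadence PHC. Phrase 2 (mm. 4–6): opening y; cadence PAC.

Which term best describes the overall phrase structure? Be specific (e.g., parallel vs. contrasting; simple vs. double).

contrasting period

Phrase 1 ends with a Phrygian half cadence (weaker) and phrase 2 with a perfect authentic cadence (stronger): antecedent + consequent = a period.
The two phrases open with different material (x / y), so the period is contrasting.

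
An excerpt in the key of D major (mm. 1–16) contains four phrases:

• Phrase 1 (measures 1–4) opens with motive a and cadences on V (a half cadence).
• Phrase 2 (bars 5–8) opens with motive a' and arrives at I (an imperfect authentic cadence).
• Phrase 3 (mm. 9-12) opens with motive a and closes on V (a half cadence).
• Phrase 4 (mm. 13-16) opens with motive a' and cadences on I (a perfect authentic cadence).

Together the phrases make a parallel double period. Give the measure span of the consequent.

measures 9–16

In a double period the first pair of phrases (ending imperfect authentic cadence) is the large antecedent and the second pair (ending perfect authentic cadence) is the large consequent; the consequent is measures 9–16.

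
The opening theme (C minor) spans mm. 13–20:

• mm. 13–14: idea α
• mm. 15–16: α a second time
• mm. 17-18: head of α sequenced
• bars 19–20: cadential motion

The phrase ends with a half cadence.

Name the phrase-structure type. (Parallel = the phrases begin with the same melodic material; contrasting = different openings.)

Basic idea (measures 13–14) + its repetition (bars 15–16) form the presentation; fragmentation and cadence (measures 17–20) form the continuation — the 8-bar whole is a sentence.

sentence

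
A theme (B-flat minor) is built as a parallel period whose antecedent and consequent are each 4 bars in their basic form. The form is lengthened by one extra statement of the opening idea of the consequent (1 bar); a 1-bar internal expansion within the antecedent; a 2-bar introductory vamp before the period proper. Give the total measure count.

Basic parallel period: 4 + 4 = 8 bars.
8 (basic form) + 1 (extra statement) + 1 (internal expansion) + 2 (introduction) = 12.

12 measures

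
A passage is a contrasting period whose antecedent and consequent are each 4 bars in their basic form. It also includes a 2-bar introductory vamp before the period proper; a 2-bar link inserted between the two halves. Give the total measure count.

Basic contrasting period: 4 + 4 = 8 bars.
8 (basic form) + 2 (introduction) + 2 (link) = 12.

12 measures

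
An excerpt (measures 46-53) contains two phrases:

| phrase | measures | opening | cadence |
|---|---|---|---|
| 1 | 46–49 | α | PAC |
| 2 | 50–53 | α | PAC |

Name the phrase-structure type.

repeated phrase

Both phrases have the same opening (α) and the same cadence (perfect authentic cadence): the second is a restatement, not a consequent, so this is a repeated phrase rather than a period.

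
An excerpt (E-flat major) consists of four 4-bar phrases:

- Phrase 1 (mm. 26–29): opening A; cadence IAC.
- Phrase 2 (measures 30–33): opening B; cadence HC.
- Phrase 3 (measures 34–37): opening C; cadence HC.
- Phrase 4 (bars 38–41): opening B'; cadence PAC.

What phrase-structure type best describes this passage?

Four phrases in two halves: the first half (bars 26–33) ends with a half cadence, the second (bars 34–41) with a perfect authentic cadence — a large antecedent–consequent pair, i.e. a double period.
Phrase 3 begins with different material from phrase 1, making it contrasting.

contrasting double period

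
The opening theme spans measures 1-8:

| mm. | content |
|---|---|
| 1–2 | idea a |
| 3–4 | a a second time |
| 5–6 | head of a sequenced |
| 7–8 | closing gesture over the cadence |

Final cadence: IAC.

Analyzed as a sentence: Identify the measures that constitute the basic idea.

The presentation of a sentence is the basic idea (measures 1-2) plus its repetition (bars 3–4); the basic idea is therefore mm. 1–2.

measures 1–2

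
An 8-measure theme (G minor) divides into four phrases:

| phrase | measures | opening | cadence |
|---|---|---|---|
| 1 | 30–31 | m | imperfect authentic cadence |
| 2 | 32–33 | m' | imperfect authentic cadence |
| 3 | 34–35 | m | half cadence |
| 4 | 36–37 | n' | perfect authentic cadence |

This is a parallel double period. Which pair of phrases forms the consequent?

phrases 3 and 4

In a double period the first pair of phrases (ending imperfect authentic cadence) is the large antecedent and the second pair (ending perfect authentic cadence) is the large consequent; the consequent is phrases 3 and 4.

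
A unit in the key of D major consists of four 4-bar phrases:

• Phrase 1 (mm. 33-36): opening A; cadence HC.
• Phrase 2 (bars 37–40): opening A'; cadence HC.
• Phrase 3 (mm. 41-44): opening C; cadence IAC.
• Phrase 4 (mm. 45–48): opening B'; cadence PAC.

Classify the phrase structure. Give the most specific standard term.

contrasting double period

Four phrases in two halves: the first half (measures 33–40) ends with a half cadence, the second (measures 41–48) with a perfect authentic cadence — a large antecedent–consequent pair, i.e. a double period.
Phrase 3 begins with different material from phrase 1, making it contrasting.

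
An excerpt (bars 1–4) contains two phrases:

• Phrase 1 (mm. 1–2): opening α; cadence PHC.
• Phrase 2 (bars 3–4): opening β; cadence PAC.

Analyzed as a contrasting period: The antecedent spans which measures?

measures 1–2

The antecedent is the phrase ending with the weaker cadence (Phrygian half cadence, phrase 1) and the consequent the one ending more conclusively (perfect authentic cadence, phrase 2); the antecedent is bars 1–2.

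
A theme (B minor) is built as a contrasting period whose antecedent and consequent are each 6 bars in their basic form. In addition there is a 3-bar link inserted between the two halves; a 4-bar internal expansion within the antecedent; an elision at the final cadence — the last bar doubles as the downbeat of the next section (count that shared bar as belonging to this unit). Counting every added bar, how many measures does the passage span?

19 measures

Basic contrasting period: 6 + 6 = 12 bars.
12 (basic form) + 3 (link) + 4 (internal expansion) = 19.
The elision shares a bar with the next section but does not change this unit's count.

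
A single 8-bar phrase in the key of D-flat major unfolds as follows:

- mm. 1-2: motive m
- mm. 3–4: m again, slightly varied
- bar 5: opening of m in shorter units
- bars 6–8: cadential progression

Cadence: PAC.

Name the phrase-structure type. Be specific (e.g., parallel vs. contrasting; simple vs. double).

Basic idea (mm. 1-2) + its repetition (mm. 3-4) form the presentation; fragmentation and cadence (mm. 5–8) form the continuation — the 8-bar whole is a sentence.

sentence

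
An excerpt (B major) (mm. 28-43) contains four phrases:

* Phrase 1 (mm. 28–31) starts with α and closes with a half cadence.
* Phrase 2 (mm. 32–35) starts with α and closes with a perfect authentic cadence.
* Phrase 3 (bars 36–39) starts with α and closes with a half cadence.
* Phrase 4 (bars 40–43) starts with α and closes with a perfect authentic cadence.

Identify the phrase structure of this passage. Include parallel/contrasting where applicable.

repeated period

The cadence pattern HC–PAC–HC–PAC is weak–strong twice, and phrases 3–4 restate phrases 1–2: a period heard twice, not a double period (which would end weakly at phrase 2).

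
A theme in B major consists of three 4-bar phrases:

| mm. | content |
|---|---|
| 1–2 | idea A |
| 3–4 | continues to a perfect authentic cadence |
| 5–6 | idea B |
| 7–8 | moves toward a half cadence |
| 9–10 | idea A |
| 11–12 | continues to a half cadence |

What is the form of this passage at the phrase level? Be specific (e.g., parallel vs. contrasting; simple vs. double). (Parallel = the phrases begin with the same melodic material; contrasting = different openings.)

The final phrase closes with a half cadence, which is not stronger than the preceding half cadence; the 3 phrases lack an overall antecedent–consequent design and so form a phrase group.

phrase group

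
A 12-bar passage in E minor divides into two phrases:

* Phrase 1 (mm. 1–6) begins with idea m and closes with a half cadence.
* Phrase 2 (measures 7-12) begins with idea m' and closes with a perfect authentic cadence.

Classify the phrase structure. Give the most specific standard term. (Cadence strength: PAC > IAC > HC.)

Phrase 1 ends with a half cadence (weaker) and phrase 2 with a perfect authentic cadence (stronger): antecedent + consequent = a period.
The two phrases open with the same material (m / m'), so the period is parallel.

parallel period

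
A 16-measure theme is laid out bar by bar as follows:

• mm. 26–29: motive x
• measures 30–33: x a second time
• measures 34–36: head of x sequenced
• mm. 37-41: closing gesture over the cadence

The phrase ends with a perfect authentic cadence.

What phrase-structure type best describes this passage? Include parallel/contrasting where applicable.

sentence

Basic idea (bars 26-29) + its repetition (mm. 30–33) form the presentation; fragmentation and cadence (measures 34–41) form the continuation — the 16-bar whole is a sentence.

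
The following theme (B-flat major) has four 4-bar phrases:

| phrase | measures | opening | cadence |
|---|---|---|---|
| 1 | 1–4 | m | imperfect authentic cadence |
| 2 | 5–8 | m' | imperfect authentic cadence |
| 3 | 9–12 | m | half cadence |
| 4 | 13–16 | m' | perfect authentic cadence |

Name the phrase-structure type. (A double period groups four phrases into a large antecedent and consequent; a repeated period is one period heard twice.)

parallel double period

Four phrases in two halves: the first half (measures 1–8) ends with an imperfect authentic cadence, the second (bars 9–16) with a perfect authentic cadence — a large antecedent–consequent pair, i.e. a double period.
Phrase 3 begins with the same material as phrase 1, making it parallel.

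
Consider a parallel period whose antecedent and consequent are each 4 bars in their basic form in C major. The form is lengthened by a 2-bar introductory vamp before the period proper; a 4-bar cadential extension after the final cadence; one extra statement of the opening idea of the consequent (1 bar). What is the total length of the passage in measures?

Basic parallel period: 4 + 4 = 8 bars.
8 (basic form) + 2 (introduction) + 4 (cadential extension) + 1 (extra statement) = 15.

15 measures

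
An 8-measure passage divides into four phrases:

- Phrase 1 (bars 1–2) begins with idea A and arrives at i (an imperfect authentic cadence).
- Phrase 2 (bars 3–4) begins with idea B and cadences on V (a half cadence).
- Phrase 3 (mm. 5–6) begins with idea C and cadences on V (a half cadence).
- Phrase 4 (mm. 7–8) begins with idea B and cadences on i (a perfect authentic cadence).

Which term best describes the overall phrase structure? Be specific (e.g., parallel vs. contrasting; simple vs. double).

contrasting double period

Four phrases in two halves: the first half (mm. 1–4) ends with a half cadence, the second (bars 5–8) with a perfect authentic cadence — a large antecedent–consequent pair, i.e. a double period.
Phrase 3 begins with different material from phrase 1, making it contrasting.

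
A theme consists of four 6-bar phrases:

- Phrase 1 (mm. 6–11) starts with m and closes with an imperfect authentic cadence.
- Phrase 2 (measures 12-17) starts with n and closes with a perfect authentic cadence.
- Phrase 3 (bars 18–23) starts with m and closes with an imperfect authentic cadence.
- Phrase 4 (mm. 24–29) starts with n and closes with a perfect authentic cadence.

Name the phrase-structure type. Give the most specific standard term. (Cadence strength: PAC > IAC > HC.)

repeated period

The cadence pattern IAC–PAC–IAC–PAC is weak–strong twice, and phrases 3–4 restate phrases 1–2: a period heard twice, not a double period (which would end weakly at phrase 2).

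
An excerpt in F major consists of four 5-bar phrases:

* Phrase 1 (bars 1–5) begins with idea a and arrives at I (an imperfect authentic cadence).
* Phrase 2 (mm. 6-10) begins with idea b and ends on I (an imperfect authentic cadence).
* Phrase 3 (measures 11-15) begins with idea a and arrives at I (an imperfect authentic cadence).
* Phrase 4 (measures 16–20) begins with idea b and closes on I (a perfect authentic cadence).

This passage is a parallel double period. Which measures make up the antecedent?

measures 1–10

In a double period the four phrases pair into a large antecedent (phrases 1–2, ending imperfect authentic cadence) and a large consequent (phrases 3–4, ending perfect authentic cadence). The antecedent spans measures 1-10.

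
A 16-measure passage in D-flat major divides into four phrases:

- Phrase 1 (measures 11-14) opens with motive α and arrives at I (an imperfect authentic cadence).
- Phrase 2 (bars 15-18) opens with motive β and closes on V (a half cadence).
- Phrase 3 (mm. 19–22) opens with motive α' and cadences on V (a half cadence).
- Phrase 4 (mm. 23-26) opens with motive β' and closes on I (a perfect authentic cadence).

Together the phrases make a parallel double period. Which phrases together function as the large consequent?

In a double period the first pair of phrases (ending half cadence) is the large antecedent and the second pair (ending perfect authentic cadence) is the large consequent; the consequent is phrases 3 and 4.

phrases 3 and 4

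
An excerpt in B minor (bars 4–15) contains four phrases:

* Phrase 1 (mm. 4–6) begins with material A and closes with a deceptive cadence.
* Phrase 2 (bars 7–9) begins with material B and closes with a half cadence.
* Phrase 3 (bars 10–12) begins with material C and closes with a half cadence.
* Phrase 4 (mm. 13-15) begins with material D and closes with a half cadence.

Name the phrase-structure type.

phrase group

Phrase 4 ends with a half cadence, no stronger than phrase 2's half cadence, so the four phrases do not form a double period; nor do phrases 3–4 duplicate 1–2, so it is not a repeated period. With no phrase reaching a conclusive cadence, the passage is a phrase group.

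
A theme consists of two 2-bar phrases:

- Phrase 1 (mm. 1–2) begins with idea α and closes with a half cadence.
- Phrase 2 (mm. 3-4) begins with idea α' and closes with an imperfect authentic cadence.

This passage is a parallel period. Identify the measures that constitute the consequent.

measures 3–4

The antecedent is the phrase ending with the weaker cadence (half cadence, phrase 1) and the consequent the one ending more conclusively (imperfect authentic cadence, phrase 2); the consequent is bars 3-4.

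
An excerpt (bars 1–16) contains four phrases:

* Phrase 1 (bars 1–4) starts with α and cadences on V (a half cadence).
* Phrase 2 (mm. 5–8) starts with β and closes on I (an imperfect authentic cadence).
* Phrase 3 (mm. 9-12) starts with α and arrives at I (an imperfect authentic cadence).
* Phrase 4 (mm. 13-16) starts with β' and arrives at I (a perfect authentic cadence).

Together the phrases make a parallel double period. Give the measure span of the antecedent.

In a double period the first pair of phrases (ending imperfect authentic cadence) is the large antecedent and the second pair (ending perfect authentic cadence) is the large consequent; the antecedent is measures 1–8.

measures 1–8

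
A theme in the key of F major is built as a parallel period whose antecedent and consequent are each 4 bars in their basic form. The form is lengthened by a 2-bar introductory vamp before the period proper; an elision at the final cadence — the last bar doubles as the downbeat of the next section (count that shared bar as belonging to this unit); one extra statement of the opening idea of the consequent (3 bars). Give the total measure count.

Basic parallel period: 4 + 4 = 8 bars.
8 (basic form) + 2 (introduction) + 3 (extra statement) = 13.
The elision shares a bar with the next section but does not change this unit's count.

13 measures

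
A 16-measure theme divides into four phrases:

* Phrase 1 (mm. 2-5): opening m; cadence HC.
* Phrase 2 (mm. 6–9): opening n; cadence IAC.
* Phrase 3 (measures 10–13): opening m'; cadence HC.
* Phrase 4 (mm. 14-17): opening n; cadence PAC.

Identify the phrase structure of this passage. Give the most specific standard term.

parallel double period

Four phrases in two halves: the first half (measures 2–9) ends with an imperfect authentic cadence, the second (measures 10-17) with a perfect authentic cadence — a large antecedent–consequent pair, i.e. a double period.
Phrase 3 begins with the same material as phrase 1, making it parallel.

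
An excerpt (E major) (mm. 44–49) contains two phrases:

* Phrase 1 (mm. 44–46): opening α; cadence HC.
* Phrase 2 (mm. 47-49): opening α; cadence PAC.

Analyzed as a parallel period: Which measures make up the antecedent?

The antecedent is the phrase ending with the weaker cadence (half cadence, phrase 1) and the consequent the one ending more conclusively (perfect authentic cadence, phrase 2); the antecedent is mm. 44–46.

measures 44–46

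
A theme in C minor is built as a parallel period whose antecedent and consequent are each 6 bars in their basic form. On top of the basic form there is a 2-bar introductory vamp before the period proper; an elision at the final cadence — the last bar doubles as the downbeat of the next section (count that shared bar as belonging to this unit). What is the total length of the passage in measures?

14 measures

Basic parallel period: 6 + 6 = 12 bars.
12 (basic form) + 2 (introduction) = 14.
The elision shares a bar with the next section but does not change this unit's count.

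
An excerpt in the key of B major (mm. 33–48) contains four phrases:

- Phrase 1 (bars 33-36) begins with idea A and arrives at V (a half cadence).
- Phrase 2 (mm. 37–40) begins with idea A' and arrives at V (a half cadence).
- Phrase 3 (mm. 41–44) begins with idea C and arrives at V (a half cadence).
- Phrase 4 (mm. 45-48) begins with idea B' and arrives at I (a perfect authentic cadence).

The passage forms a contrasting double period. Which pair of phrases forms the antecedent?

In a double period the first pair of phrases (ending half cadence) is the large antecedent and the second pair (ending perfect authentic cadence) is the large consequent; the antecedent is phrases 1 and 2.

phrases 1 and 2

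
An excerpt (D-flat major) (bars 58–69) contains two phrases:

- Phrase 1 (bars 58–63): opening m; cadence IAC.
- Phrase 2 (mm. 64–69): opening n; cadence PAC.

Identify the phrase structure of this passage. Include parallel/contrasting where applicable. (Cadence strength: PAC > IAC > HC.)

contrasting period

Phrase 1 ends with an imperfect authentic cadence (weaker) and phrase 2 with a perfect authentic cadence (stronger): antecedent + consequent = a period.
The two phrases open with different material (m / n), so the period is contrasting.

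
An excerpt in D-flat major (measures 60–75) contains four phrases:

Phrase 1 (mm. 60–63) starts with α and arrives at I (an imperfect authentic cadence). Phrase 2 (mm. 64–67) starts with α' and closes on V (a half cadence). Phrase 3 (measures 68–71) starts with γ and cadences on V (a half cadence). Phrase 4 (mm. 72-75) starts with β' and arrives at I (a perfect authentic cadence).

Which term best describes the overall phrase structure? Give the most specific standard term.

Four phrases in two halves: the first half (mm. 60–67) ends with a half cadence, the second (mm. 68–75) with a perfect authentic cadence — a large antecedent–consequent pair, i.e. a double period.
Phrase 3 begins with different material from phrase 1, making it contrasting.

contrasting double period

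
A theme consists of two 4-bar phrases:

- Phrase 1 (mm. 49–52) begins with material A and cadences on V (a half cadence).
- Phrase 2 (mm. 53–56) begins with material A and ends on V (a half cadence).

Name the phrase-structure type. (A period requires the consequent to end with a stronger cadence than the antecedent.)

repeated phrase

Both phrases have the same opening (A) and the same cadence (half cadence): the second is a restatement, not a consequent, so this is a repeated phrase rather than a period.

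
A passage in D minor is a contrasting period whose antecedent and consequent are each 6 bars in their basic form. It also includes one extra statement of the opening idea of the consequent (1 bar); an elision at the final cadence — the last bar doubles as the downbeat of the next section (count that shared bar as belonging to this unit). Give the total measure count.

13 measures

Basic contrasting period: 6 + 6 = 12 bars.
12 (basic form) + 1 (extra statement) = 13.
The elision shares a bar with the next section but does not change this unit's count.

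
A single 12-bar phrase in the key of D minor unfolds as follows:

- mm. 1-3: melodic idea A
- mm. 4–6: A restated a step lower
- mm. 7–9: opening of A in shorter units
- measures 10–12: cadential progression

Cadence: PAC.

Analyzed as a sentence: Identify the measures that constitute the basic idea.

The presentation of a sentence is the basic idea (measures 1–3) plus its repetition (bars 4–6); the basic idea is therefore bars 1–3.

measures 1–3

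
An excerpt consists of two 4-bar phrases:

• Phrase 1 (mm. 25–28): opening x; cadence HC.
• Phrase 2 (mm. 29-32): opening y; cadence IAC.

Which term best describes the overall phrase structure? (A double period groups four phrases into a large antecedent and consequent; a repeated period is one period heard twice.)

contrasting period

Phrase 1 ends with a half cadence (weaker) and phrase 2 with an imperfect authentic cadence (stronger): antecedent + consequent = a period.
The two phrases open with different material (x / y), so the period is contrasting.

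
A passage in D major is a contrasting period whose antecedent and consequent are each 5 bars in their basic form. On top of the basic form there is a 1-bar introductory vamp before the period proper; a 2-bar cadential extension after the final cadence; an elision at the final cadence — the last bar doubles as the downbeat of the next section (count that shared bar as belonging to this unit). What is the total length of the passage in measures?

Basic contrasting period: 5 + 5 = 10 bars.
10 (basic form) + 1 (introduction) + 2 (cadential extension) = 13.
The elision shares a bar with the next section but does not change this unit's count.

13 measures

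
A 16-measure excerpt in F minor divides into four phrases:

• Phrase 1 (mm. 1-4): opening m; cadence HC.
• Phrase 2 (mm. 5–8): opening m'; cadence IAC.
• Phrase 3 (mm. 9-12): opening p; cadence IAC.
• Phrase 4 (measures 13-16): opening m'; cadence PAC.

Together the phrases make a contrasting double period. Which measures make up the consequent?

measures 9–16

In a double period the first pair of phrases (ending imperfect authentic cadence) is the large antecedent and the second pair (ending perfect authentic cadence) is the large consequent; the consequent is measures 9–16.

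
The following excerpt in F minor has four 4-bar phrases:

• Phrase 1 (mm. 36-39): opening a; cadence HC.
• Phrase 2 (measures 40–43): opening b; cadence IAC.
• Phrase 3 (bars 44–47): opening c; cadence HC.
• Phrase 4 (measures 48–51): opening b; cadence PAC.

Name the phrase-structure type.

contrasting double period

Four phrases in two halves: the first half (measures 36–43) ends with an imperfect authentic cadence, the second (bars 44–51) with a perfect authentic cadence — a large antecedent–consequent pair, i.e. a double period.
Phrase 3 begins with different material from phrase 1, making it contrasting.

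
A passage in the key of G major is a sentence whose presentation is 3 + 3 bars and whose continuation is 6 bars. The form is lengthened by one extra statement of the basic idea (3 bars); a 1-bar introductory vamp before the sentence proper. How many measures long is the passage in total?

Basic sentence: 3 + 3 + 6 = 12 bars.
12 (basic form) + 3 (extra statement) + 1 (introduction) = 16.

16 measures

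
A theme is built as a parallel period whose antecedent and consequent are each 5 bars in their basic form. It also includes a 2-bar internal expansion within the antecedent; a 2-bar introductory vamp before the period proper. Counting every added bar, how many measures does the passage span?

Basic parallel period: 5 + 5 = 10 bars.
10 (basic form) + 2 (internal expansion) + 2 (introduction) = 14.

14 measures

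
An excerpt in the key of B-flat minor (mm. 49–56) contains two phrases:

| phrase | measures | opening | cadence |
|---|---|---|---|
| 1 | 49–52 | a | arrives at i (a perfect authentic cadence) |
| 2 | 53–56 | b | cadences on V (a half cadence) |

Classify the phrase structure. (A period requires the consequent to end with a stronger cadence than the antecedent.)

The second phrase closes with a half cadence, which is not stronger than the first phrase's perfect authentic cadence; without a weak→strong cadential pair there is no antecedent–consequent relationship, so this is a phrase group rather than a period.

phrase group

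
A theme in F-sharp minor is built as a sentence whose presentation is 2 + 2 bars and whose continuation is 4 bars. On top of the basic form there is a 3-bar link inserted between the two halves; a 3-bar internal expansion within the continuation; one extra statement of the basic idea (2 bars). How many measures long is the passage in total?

16 measures

Basic sentence: 2 + 2 + 4 = 8 bars.
8 (basic form) + 3 (link) + 3 (internal expansion) + 2 (extra statement) = 16.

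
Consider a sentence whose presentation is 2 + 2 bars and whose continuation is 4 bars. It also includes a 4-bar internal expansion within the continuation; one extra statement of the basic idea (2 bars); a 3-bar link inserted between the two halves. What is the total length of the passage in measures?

17 measures

Basic sentence: 2 + 2 + 4 = 8 bars.
8 (basic form) + 4 (internal expansion) + 2 (extra statement) + 3 (link) = 17.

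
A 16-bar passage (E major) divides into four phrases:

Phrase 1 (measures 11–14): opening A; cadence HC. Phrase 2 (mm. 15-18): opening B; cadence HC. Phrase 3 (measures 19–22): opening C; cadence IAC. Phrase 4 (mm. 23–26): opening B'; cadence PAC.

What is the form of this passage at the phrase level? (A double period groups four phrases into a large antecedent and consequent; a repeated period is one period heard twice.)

contrasting double period

Four phrases in two halves: the first half (bars 11–18) ends with a half cadence, the second (mm. 19-26) with a perfect authentic cadence — a large antecedent–consequent pair, i.e. a double period.
Phrase 3 begins with different material from phrase 1, making it contrasting.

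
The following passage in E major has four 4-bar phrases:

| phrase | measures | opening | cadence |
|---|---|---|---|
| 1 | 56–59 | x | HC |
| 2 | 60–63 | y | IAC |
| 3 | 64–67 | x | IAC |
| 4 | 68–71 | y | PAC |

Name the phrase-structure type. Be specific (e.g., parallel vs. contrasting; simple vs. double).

parallel double period

Four phrases in two halves: the first half (mm. 56-63) ends with an imperfect authentic cadence, the second (bars 64–71) with a perfect authentic cadence — a large antecedent–consequent pair, i.e. a double period.
Phrase 3 begins with the same material as phrase 1, making it parallel.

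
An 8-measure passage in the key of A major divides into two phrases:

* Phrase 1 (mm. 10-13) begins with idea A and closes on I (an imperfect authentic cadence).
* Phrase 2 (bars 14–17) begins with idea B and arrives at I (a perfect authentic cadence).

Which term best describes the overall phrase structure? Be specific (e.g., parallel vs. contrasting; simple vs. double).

contrasting period

Phrase 1 ends with an imperfect authentic cadence (weaker) and phrase 2 with a perfect authentic cadence (stronger): antecedent + consequent = a period.
The two phrases open with different material (A / B), so the period is contrasting.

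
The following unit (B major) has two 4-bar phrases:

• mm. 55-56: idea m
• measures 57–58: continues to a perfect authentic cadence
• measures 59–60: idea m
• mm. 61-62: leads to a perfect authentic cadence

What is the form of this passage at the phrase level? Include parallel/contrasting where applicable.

Both phrases have the same opening (m) and the same cadence (perfect authentic cadence): the second is a restatement, not a consequent, so this is a repeated phrase rather than a period.

repeated phrase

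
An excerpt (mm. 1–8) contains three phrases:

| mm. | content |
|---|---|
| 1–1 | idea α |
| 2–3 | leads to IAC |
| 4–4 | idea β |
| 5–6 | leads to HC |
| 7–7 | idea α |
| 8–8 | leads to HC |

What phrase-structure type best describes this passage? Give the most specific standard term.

The final phrase closes with a half cadence, which is not stronger than the preceding half cadence; the 3 phrases lack an overall antecedent–consequent design and so form a phrase group.

phrase group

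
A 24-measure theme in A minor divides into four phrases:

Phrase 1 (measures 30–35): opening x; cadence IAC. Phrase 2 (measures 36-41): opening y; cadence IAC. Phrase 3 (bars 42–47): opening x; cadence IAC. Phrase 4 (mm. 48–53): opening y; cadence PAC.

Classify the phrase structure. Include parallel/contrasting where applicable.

parallel double period

Four phrases in two halves: the first half (bars 30-41) ends with an imperfect authentic cadence, the second (measures 42–53) with a perfect authentic cadence — a large antecedent–consequent pair, i.e. a double period.
Phrase 3 begins with the same material as phrase 1, making it parallel.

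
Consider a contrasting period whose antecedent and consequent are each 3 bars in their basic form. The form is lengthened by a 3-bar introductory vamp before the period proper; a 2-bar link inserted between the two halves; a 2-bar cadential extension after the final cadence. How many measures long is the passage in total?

13 measures

Basic contrasting period: 3 + 3 = 6 bars.
6 (basic form) + 3 (introduction) + 2 (link) + 2 (cadential extension) = 13.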